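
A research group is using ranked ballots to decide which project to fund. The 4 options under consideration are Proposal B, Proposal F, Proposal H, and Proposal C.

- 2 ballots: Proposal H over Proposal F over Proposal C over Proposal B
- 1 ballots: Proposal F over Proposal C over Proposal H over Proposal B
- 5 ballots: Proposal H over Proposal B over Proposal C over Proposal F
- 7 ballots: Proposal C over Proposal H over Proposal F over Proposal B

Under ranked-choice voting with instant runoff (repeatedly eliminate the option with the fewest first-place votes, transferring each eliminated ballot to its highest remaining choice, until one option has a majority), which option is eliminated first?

Proposal B

Round 1: Proposal H 7, Proposal C 7, Proposal F 1, Proposal B 0. Proposal B has the fewest and is eliminated.
Round 2: Proposal H 7, Proposal C 7, Proposal F 1. Proposal F has the fewest and is eliminated.
Round 3: Proposal C 8, Proposal H 7. Proposal C has a majority.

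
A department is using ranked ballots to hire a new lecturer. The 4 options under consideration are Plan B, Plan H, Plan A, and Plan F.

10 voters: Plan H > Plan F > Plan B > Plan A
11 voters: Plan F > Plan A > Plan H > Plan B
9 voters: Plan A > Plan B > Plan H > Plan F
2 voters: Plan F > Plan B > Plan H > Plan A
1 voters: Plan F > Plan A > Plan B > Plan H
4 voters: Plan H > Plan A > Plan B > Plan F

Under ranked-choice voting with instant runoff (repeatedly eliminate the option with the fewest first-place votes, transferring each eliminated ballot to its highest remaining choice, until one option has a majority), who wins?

Plan H

Round 1: Plan H 14, Plan F 14, Plan A 9, Plan B 0. Plan B has the fewest and is eliminated.
Round 2: Plan H 14, Plan F 14, Plan A 9. Plan A has the fewest and is eliminated.
Round 3: Plan H 23, Plan F 14. Plan H has a majority.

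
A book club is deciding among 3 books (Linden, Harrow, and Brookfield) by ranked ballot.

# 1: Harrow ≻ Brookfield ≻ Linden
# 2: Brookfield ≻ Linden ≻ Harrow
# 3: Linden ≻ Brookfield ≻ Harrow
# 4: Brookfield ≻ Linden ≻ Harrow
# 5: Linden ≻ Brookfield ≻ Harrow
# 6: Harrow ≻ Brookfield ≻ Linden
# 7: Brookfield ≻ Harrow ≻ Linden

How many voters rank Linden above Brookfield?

2

Ballots ranking Linden above Brookfield: 2.
Ballots ranking Brookfield above Linden: 5.
So 2 of 7 voters prefer Linden to Brookfield.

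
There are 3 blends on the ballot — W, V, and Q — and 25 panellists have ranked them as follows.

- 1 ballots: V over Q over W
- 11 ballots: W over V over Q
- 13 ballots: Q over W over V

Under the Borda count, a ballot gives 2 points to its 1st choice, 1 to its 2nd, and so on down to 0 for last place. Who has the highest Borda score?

W

Borda scores:
  W: 0 + 11·2 + 13·1 = 35
  V: 2 + 11·1 + 13·0 = 13
  Q: 1 + 11·0 + 13·2 = 27
W has the highest total.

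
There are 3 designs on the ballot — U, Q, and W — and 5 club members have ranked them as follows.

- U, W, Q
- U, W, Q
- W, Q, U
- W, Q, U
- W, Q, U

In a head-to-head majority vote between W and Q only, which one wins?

Ballots ranking W above Q: 5.
Ballots ranking Q above W: 0.
W wins the head-to-head, 5–0.

W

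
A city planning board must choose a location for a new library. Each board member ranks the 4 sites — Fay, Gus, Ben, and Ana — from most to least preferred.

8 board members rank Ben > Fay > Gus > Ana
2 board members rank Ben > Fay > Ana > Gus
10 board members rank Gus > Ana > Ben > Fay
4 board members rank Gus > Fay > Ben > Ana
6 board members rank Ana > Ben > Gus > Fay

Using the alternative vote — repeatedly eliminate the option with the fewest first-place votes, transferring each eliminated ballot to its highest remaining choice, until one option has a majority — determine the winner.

Ben

Round 1: Gus 14, Ben 10, Ana 6, Fay 0. Fay has the fewest and is eliminated.
Round 2: Gus 14, Ben 10, Ana 6. Ana has the fewest and is eliminated.
Round 3: Ben 16, Gus 14. Ben has a majority.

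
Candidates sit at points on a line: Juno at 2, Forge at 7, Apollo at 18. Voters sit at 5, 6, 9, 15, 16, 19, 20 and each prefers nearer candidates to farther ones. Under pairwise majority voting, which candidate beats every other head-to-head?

Apollo

With single-peaked preferences on a line, the Condorcet winner is the candidate closest to the median voter.
The median voter (position 15) is closest to Apollo at 18.
Check: Apollo vs Juno — voters closer to Apollo: 4 of 7.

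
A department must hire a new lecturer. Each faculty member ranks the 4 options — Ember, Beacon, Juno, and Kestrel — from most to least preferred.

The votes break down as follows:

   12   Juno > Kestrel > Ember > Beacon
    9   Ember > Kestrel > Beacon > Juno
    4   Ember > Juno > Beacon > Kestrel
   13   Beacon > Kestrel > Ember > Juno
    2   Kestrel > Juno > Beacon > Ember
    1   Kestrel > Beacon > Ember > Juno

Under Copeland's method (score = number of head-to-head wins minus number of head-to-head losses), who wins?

Pairwise results:
  Ember vs Beacon: Ember wins 25–16.
  Ember vs Juno: Ember wins 27–14.
  Ember vs Kestrel: Kestrel wins 28–13.
  Beacon vs Juno: Beacon wins 23–18.
  Beacon vs Kestrel: Kestrel wins 24–17.
  Juno vs Kestrel: Kestrel wins 25–16.
Copeland scores (wins − losses):
  Ember: 2 − 1 = 1
  Beacon: 1 − 2 = -1
  Juno: 0 − 3 = -3
  Kestrel: 3 − 0 = 3
Kestrel has the best Copeland score.

Kestrel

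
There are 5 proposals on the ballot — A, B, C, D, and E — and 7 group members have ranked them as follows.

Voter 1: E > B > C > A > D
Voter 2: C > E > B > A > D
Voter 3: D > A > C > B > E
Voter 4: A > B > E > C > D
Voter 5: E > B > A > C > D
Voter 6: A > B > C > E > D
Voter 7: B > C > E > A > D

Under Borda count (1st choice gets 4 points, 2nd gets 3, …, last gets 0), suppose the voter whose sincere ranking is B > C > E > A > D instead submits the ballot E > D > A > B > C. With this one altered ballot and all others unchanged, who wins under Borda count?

E

Borda totals with the altered ballot: A 17, B 16, C 12, D 7, E 18.
The switch changes the winner from B to E.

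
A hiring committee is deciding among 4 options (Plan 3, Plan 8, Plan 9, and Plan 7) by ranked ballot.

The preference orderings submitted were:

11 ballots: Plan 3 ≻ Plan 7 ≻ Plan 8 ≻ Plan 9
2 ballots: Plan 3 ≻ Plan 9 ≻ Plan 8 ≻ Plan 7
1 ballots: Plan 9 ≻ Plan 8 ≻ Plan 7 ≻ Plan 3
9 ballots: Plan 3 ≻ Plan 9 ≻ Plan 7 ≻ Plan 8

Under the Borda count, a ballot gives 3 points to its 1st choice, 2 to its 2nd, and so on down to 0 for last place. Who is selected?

Plan 3

Borda scores:
  Plan 3: 11·3 + 2·3 + 0 + 9·3 = 66
  Plan 8: 11·1 + 2·1 + 2 + 9·0 = 15
  Plan 9: 11·0 + 2·2 + 3 + 9·2 = 25
  Plan 7: 11·2 + 2·0 + 1 + 9·1 = 32
Plan 3 has the highest total.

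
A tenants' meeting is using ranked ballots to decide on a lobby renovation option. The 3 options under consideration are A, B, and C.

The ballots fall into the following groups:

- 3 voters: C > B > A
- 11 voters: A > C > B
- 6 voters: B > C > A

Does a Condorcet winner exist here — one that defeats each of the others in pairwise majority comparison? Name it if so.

A

Head-to-head results (20 voters total):
A vs B: A wins 11–9.
A vs C: A wins 11–9.
B vs C: C wins 14–6.
A beats each rival — B (11–9), C (11–9) — so A is the Condorcet winner.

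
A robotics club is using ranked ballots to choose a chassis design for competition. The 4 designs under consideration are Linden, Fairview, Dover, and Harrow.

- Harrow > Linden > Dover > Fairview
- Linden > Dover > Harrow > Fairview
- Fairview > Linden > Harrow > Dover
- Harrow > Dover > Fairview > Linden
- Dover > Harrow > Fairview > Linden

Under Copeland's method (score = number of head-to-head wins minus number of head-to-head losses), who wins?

Harrow

Pairwise results:
  Linden vs Fairview: Fairview wins 3–2.
  Linden vs Dover: Linden wins 3–2.
  Linden vs Harrow: Harrow wins 3–2.
  Fairview vs Dover: Dover wins 4–1.
  Fairview vs Harrow: Harrow wins 4–1.
  Dover vs Harrow: Harrow wins 3–2.
Copeland scores (wins − losses):
  Linden: 1 − 2 = -1
  Fairview: 1 − 2 = -1
  Dover: 1 − 2 = -1
  Harrow: 3 − 0 = 3
Harrow has the best Copeland score.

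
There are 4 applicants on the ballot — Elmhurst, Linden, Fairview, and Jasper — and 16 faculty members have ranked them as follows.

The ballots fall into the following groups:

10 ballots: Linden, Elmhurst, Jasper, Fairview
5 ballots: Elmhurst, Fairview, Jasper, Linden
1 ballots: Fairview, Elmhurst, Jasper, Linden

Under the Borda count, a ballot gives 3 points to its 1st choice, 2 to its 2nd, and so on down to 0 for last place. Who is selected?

Elmhurst

Borda scores:
  Elmhurst: 10·2 + 5·3 + 2 = 37
  Linden: 10·3 + 5·0 + 0 = 30
  Fairview: 10·0 + 5·2 + 3 = 13
  Jasper: 10·1 + 5·1 + 1 = 16
Elmhurst has the highest total.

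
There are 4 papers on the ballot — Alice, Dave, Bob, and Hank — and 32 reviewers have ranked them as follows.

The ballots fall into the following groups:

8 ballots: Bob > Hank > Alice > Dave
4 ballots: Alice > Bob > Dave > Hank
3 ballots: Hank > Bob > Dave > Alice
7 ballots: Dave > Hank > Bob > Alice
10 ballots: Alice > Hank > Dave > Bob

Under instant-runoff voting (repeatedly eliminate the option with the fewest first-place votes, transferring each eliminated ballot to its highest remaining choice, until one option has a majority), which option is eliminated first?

Hank

Round 1: Alice 14, Bob 8, Dave 7, Hank 3. Hank has the fewest and is eliminated.
Round 2: Alice 14, Bob 11, Dave 7. Dave has the fewest and is eliminated.
Round 3: Bob 18, Alice 14. Bob has a majority.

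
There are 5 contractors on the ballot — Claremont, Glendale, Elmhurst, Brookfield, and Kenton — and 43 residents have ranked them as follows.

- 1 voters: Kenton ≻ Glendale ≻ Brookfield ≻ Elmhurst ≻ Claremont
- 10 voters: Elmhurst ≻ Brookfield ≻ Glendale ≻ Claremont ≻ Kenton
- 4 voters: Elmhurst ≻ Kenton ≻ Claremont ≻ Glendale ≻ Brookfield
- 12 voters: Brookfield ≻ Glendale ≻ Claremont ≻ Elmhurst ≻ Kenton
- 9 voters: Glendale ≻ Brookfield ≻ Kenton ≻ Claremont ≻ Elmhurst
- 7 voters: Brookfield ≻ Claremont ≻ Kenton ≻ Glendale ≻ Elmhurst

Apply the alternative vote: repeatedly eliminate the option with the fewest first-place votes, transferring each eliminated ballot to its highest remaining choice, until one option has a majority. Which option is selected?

Brookfield

Round 1: Brookfield 19, Elmhurst 14, Glendale 9, Kenton 1, Claremont 0. Claremont has the fewest and is eliminated.
Round 2: Brookfield 19, Elmhurst 14, Glendale 9, Kenton 1. Kenton has the fewest and is eliminated.
Round 3: Brookfield 19, Elmhurst 14, Glendale 10. Glendale has the fewest and is eliminated.
Round 4: Brookfield 29, Elmhurst 14. Brookfield has a majority.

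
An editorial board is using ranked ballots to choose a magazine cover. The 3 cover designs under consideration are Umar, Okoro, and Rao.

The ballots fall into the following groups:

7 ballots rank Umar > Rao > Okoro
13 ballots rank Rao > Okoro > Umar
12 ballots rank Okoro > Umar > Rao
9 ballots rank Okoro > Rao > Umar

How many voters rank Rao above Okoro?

20

Ballots ranking Rao above Okoro: 7+13 = 20.
Ballots ranking Okoro above Rao: 12+9 = 21.
So 20 of 41 voters prefer Rao to Okoro.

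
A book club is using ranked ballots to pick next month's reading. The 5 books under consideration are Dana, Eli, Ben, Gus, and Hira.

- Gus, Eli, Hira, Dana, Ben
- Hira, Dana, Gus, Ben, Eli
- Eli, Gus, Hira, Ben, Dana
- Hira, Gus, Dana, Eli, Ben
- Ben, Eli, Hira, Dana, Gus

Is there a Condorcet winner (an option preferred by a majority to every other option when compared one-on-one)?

No

Head-to-head results (5 voters total):
Dana vs Eli: Eli wins 3–2.
Dana vs Ben: Dana wins 3–2.
Dana vs Gus: Gus wins 3–2.
Dana vs Hira: Hira wins 5–0.
Eli vs Ben: Eli wins 3–2.
Eli vs Gus: Gus wins 3–2.
Eli vs Hira: Eli wins 3–2.
Ben vs Gus: Gus wins 4–1.
Ben vs Hira: Hira wins 4–1.
Gus vs Hira: Hira wins 3–2.
No candidate beats all others: Eli beats Hira beats Gus beats Eli, a majority cycle.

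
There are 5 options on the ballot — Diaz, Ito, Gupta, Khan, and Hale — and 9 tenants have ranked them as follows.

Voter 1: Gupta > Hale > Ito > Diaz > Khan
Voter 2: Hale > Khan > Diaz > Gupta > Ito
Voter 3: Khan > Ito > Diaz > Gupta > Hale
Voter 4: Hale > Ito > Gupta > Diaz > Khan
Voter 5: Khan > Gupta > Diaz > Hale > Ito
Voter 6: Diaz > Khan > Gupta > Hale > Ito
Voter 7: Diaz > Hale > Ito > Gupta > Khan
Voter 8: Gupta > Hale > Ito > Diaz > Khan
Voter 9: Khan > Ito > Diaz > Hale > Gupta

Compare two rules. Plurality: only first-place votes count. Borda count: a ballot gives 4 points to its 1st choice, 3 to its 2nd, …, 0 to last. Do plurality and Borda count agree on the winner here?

No

Plurality first-place counts: Diaz 2, Ito 0, Gupta 2, Khan 3, Hale 2 → Khan.
Borda totals: Diaz 19, Ito 15, Gupta 18, Khan 18, Hale 20 → Hale.
The two rules disagree: plurality picks Khan, Borda picks Hale.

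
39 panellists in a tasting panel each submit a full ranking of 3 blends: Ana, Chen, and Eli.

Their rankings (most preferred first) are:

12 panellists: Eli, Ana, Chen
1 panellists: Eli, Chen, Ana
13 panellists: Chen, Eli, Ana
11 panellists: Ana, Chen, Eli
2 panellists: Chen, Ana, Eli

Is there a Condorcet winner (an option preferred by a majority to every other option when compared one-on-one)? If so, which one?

None — there is no Condorcet winner

Head-to-head results (39 voters total):
Ana vs Chen: Ana wins 23–16.
Ana vs Eli: Eli wins 26–13.
Chen vs Eli: Chen wins 26–13.
No candidate beats all others: Ana beats Chen beats Eli beats Ana, a majority cycle.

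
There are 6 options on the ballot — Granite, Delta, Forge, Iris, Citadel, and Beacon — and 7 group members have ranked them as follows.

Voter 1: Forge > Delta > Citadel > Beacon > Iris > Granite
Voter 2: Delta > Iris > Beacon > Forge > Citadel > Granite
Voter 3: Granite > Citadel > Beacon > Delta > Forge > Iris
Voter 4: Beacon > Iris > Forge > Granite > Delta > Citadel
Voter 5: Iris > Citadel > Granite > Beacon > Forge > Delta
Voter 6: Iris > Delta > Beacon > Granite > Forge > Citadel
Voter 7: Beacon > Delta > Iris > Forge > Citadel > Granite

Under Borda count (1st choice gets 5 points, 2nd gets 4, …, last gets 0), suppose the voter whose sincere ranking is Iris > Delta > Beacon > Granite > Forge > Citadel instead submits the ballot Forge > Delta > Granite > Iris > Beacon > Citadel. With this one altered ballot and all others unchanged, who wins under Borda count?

Beacon

Borda totals with the altered ballot: Granite 13, Delta 20, Forge 19, Iris 19, Citadel 13, Beacon 21.
The winner is unchanged: still Beacon.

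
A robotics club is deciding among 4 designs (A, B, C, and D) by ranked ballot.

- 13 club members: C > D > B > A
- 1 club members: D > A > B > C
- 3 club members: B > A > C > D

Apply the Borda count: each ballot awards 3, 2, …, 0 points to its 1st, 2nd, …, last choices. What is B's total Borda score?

Borda scores:
  A: 13·0 + 2 + 3·2 = 8
  B: 13·1 + 1 + 3·3 = 23
  C: 13·3 + 0 + 3·1 = 42
  D: 13·2 + 3 + 3·0 = 29

23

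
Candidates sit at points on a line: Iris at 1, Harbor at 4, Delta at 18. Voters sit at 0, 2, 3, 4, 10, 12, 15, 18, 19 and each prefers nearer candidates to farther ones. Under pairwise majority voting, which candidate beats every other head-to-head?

With single-peaked preferences on a line, the Condorcet winner is the candidate closest to the median voter.
The median voter (position 10) is closest to Harbor at 4.
Check: Harbor vs Iris — voters closer to Harbor: 7 of 9.

Harbor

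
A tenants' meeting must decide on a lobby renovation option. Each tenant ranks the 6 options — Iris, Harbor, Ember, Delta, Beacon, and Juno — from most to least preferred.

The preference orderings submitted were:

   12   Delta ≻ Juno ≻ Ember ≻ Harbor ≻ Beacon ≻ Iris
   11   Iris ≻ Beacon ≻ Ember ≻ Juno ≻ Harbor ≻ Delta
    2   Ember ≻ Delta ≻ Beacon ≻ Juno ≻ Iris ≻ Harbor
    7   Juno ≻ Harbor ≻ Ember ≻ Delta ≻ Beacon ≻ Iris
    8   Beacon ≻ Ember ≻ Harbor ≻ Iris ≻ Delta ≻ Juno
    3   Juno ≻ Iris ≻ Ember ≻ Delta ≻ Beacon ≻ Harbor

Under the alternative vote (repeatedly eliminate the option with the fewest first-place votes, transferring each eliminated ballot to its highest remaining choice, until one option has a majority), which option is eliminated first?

Harbor

Round 1: Delta 12, Iris 11, Juno 10, Beacon 8, Ember 2, Harbor 0. Harbor has the fewest and is eliminated.
Round 2: Delta 12, Iris 11, Juno 10, Beacon 8, Ember 2. Ember has the fewest and is eliminated.
Round 3: Delta 14, Iris 11, Juno 10, Beacon 8. Beacon has the fewest and is eliminated.
Round 4: Iris 19, Delta 14, Juno 10. Juno has the fewest and is eliminated.
Round 5: Iris 22, Delta 21. Iris has a majority.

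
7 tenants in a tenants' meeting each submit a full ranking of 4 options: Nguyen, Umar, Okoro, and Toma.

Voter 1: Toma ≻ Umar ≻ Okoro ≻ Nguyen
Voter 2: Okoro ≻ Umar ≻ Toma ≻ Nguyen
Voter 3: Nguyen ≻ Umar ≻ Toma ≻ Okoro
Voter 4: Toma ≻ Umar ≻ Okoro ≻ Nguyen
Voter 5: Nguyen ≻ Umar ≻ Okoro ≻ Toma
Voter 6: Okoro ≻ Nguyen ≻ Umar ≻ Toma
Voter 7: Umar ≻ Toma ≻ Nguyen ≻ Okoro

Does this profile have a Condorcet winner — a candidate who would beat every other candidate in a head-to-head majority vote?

Head-to-head results (7 voters total):
Nguyen vs Umar: Umar wins 4–3.
Nguyen vs Okoro: Okoro wins 4–3.
Nguyen vs Toma: Toma wins 4–3.
Umar vs Okoro: Umar wins 5–2.
Umar vs Toma: Umar wins 5–2.
Okoro vs Toma: Toma wins 4–3.
Umar beats each rival — Nguyen (4–3), Okoro (5–2), Toma (5–2) — so Umar is the Condorcet winner.

Yes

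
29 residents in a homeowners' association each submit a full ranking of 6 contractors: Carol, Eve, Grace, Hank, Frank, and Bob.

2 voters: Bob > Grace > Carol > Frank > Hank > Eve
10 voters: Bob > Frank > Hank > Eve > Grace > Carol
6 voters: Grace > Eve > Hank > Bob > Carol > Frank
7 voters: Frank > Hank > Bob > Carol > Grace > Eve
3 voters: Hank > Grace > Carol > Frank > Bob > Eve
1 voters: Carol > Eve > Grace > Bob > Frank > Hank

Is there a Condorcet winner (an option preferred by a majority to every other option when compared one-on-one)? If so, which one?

No Condorcet winner

Head-to-head results (29 voters total):
Carol vs Eve: Eve wins 16–13.
Carol vs Grace: Grace wins 21–8.
Carol vs Hank: Hank wins 26–3.
Carol vs Frank: Frank wins 17–12.
Carol vs Bob: Bob wins 25–4.
Eve vs Grace: Grace wins 18–11.
Eve vs Hank: Hank wins 22–7.
Eve vs Frank: Frank wins 22–7.
Eve vs Bob: Bob wins 22–7.
Grace vs Hank: Hank wins 20–9.
Grace vs Frank: Frank wins 17–12.
Grace vs Bob: Bob wins 19–10.
Hank vs Frank: Frank wins 20–9.
Hank vs Bob: Hank wins 16–13.
Frank vs Bob: Bob wins 19–10.
No candidate beats all others: Hank beats Bob beats Frank beats Hank, a majority cycle.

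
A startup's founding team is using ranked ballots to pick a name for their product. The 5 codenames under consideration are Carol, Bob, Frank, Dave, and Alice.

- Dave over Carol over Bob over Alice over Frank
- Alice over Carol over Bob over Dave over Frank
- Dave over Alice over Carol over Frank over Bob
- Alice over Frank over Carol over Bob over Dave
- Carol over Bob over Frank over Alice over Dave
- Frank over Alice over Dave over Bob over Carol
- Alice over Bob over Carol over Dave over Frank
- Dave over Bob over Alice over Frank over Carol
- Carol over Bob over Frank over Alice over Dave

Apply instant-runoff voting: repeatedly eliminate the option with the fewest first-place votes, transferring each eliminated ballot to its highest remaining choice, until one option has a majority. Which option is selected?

Round 1: Dave 3, Alice 3, Carol 2, Frank 1, Bob 0. Bob has the fewest and is eliminated.
Round 2: Dave 3, Alice 3, Carol 2, Frank 1. Frank has the fewest and is eliminated.
Round 3: Alice 4, Dave 3, Carol 2. Carol has the fewest and is eliminated.
Round 4: Alice 6, Dave 3. Alice has a majority.

Alice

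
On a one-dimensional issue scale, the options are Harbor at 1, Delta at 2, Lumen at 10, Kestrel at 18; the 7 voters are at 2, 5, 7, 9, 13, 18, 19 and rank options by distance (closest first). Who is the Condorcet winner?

Lumen

With single-peaked preferences on a line, the Condorcet winner is the candidate closest to the median voter.
The median voter (position 9) is closest to Lumen at 10.
Check: Lumen vs Harbor — voters closer to Lumen: 5 of 7.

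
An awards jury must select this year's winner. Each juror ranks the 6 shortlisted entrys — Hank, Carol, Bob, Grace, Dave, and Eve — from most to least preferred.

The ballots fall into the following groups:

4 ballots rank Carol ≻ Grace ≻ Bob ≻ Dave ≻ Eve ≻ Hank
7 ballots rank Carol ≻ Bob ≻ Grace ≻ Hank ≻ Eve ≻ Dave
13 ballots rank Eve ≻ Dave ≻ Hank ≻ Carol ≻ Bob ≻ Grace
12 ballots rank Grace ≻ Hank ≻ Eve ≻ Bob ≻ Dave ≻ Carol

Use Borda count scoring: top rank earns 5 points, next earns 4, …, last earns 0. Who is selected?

Borda scores:
  Hank: 4·0 + 7·2 + 13·3 + 12·4 = 101
  Carol: 4·5 + 7·5 + 13·2 + 12·0 = 81
  Bob: 4·3 + 7·4 + 13·1 + 12·2 = 77
  Grace: 4·4 + 7·3 + 13·0 + 12·5 = 97
  Dave: 4·2 + 7·0 + 13·4 + 12·1 = 72
  Eve: 4·1 + 7·1 + 13·5 + 12·3 = 112
Eve has the highest total.

Eve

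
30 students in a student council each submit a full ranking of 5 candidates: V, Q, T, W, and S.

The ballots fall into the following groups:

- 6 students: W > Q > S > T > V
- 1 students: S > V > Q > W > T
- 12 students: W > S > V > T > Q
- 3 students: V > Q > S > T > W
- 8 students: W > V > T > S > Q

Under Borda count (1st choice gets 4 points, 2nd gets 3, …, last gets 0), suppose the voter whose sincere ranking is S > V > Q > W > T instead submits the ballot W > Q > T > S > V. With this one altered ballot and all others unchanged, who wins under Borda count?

Borda totals with the altered ballot: V 60, Q 30, T 39, W 108, S 63.
The winner is unchanged: still W.

W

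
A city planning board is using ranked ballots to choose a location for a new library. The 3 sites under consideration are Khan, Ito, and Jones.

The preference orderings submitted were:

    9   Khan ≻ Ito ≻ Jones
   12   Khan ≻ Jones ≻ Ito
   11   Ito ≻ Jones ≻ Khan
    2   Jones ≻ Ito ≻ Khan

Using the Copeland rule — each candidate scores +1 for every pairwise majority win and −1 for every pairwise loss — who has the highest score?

Khan

Pairwise results:
  Khan vs Ito: Khan wins 21–13.
  Khan vs Jones: Khan wins 21–13.
  Ito vs Jones: Ito wins 20–14.
Copeland scores (wins − losses):
  Khan: 2 − 0 = 2
  Ito: 1 − 1 = 0
  Jones: 0 − 2 = -2
Khan has the best Copeland score.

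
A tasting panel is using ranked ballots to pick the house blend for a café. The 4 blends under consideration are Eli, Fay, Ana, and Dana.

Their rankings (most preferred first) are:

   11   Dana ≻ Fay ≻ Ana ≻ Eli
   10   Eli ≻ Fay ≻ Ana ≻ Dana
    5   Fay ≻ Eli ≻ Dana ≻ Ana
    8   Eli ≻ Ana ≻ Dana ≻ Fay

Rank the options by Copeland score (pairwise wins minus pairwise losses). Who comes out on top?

Eli

Pairwise results:
  Eli vs Fay: Eli wins 18–16.
  Eli vs Ana: Eli wins 23–11.
  Eli vs Dana: Eli wins 23–11.
  Fay vs Ana: Fay wins 26–8.
  Fay vs Dana: Dana wins 19–15.
  Ana vs Dana: Ana wins 18–16.
Copeland scores (wins − losses):
  Eli: 3 − 0 = 3
  Fay: 1 − 2 = -1
  Ana: 1 − 2 = -1
  Dana: 1 − 2 = -1
Eli has the best Copeland score.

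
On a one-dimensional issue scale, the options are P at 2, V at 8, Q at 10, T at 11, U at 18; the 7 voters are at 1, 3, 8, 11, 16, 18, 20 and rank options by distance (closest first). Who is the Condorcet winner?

With single-peaked preferences on a line, the Condorcet winner is the candidate closest to the median voter.
The median voter (position 11) is closest to T at 11.
Check: T vs Q — voters closer to T: 4 of 7.

T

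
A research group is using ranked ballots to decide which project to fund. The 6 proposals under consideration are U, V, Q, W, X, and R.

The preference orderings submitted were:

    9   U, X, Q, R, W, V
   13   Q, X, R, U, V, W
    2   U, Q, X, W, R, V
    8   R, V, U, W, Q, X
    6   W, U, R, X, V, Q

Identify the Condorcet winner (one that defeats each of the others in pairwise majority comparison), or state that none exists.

Head-to-head results (38 voters total):
U vs V: U wins 30–8.
U vs Q: U wins 25–13.
U vs W: U wins 32–6.
U vs X: U wins 25–13.
U vs R: R wins 21–17.
V vs Q: Q wins 24–14.
V vs W: V wins 21–17.
V vs X: X wins 30–8.
V vs R: R wins 38–0.
Q vs W: Q wins 24–14.
Q vs X: Q wins 23–15.
Q vs R: Q wins 24–14.
W vs X: X wins 24–14.
W vs R: R wins 30–8.
X vs R: X wins 24–14.
No candidate beats all others: U beats Q beats R beats U, a majority cycle.

None — there is no Condorcet winner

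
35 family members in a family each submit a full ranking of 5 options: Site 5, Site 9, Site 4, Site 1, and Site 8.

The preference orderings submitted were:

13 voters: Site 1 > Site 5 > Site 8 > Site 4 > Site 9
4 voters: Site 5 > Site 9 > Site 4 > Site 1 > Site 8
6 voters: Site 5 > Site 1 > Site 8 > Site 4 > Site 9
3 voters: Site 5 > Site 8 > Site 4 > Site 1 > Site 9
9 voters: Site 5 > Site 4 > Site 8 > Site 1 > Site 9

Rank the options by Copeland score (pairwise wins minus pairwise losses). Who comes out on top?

Pairwise results:
  Site 5 vs Site 9: Site 5 wins 35–0.
  Site 5 vs Site 4: Site 5 wins 35–0.
  Site 5 vs Site 1: Site 5 wins 22–13.
  Site 5 vs Site 8: Site 5 wins 35–0.
  Site 9 vs Site 4: Site 4 wins 31–4.
  Site 9 vs Site 1: Site 1 wins 31–4.
  Site 9 vs Site 8: Site 8 wins 31–4.
  Site 4 vs Site 1: Site 1 wins 19–16.
  Site 4 vs Site 8: Site 8 wins 22–13.
  Site 1 vs Site 8: Site 1 wins 23–12.
Copeland scores (wins − losses):
  Site 5: 4 − 0 = 4
  Site 9: 0 − 4 = -4
  Site 4: 1 − 3 = -2
  Site 1: 3 − 1 = 2
  Site 8: 2 − 2 = 0
Site 5 has the best Copeland score.

Site 5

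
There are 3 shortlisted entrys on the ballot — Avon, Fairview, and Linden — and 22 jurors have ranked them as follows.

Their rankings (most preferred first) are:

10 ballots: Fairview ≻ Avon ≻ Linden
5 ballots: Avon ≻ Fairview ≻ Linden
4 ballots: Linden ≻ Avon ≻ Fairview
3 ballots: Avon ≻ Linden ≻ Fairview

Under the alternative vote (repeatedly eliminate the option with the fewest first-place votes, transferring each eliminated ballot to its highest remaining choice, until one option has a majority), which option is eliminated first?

Round 1: Fairview 10, Avon 8, Linden 4. Linden has the fewest and is eliminated.
Round 2: Avon 12, Fairview 10. Avon has a majority.

Linden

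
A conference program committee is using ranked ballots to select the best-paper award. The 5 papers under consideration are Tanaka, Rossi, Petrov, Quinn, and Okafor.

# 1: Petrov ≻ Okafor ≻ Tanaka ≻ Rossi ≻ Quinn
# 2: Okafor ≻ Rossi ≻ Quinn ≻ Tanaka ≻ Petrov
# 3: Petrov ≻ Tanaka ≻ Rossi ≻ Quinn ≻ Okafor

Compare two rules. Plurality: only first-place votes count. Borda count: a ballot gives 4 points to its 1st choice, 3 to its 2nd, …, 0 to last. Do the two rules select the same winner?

Plurality first-place counts: Tanaka 0, Rossi 0, Petrov 2, Quinn 0, Okafor 1 → Petrov.
Borda totals: Tanaka 6, Rossi 6, Petrov 8, Quinn 3, Okafor 7 → Petrov.
The two rules agree on Petrov.

Yes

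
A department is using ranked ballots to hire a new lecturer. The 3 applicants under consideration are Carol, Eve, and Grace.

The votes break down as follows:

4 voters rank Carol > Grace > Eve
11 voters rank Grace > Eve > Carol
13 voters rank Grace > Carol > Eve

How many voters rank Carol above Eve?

Ballots ranking Carol above Eve: 4+13 = 17.
Ballots ranking Eve above Carol: 11.
So 17 of 28 voters prefer Carol to Eve.

17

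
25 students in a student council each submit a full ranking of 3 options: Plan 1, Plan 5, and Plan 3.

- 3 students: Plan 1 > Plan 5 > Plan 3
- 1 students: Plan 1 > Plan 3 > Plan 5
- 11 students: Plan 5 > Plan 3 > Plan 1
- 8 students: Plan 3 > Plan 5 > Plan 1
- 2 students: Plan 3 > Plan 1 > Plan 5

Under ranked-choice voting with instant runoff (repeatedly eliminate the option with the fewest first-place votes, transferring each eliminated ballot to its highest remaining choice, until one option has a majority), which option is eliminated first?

Plan 1

Round 1: Plan 5 11, Plan 3 10, Plan 1 4. Plan 1 has the fewest and is eliminated.
Round 2: Plan 5 14, Plan 3 11. Plan 5 has a majority.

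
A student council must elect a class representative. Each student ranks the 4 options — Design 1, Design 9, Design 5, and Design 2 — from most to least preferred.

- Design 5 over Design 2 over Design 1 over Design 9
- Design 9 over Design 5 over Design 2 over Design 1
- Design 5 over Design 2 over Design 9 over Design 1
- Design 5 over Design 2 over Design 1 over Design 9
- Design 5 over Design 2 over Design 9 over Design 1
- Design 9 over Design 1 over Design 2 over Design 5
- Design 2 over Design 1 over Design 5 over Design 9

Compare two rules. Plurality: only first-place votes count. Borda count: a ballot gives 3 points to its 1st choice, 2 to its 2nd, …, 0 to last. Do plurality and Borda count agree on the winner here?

Yes

Plurality first-place counts: Design 1 0, Design 9 2, Design 5 4, Design 2 1 → Design 5.
Borda totals: Design 1 6, Design 9 8, Design 5 15, Design 2 13 → Design 5.
The two rules agree on Design 5.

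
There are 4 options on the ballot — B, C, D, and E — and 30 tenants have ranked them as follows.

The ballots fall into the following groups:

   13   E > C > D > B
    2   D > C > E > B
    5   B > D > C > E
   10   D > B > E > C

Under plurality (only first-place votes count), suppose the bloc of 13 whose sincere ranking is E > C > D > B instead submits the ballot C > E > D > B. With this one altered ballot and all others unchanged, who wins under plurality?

C

First-place totals with the altered ballot: B 5, C 13, D 12, E 0.
The switch changes the winner from E to C.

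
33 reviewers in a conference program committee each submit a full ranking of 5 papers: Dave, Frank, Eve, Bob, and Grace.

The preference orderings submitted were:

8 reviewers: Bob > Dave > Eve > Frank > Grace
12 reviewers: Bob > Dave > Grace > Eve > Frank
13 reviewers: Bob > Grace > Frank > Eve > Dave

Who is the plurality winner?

Bob

First-place vote totals:
  Dave: 0
  Frank: 0
  Eve: 0
  Bob: 33
  Grace: 0
Bob has the most first-place votes.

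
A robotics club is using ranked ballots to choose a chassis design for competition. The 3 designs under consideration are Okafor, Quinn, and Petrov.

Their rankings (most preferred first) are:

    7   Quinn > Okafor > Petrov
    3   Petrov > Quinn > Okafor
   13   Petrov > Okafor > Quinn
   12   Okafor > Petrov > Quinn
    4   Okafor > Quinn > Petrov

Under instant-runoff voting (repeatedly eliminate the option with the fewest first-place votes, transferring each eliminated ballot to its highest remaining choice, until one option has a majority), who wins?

Round 1: Okafor 16, Petrov 16, Quinn 7. Quinn has the fewest and is eliminated.
Round 2: Okafor 23, Petrov 16. Okafor has a majority.

Okafor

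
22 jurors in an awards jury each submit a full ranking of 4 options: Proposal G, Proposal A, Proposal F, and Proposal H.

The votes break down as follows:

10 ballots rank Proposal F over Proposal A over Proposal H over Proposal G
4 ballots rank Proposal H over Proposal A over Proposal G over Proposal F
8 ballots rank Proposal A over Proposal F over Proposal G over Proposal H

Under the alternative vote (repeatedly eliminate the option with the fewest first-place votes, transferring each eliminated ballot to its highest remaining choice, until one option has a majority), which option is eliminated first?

Round 1: Proposal F 10, Proposal A 8, Proposal H 4, Proposal G 0. Proposal G has the fewest and is eliminated.
Round 2: Proposal F 10, Proposal A 8, Proposal H 4. Proposal H has the fewest and is eliminated.
Round 3: Proposal A 12, Proposal F 10. Proposal A has a majority.

Proposal G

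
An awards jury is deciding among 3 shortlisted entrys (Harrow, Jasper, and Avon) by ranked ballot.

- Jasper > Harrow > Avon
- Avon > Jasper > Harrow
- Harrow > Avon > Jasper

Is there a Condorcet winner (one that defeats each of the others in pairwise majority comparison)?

Head-to-head results (3 voters total):
Harrow vs Jasper: Jasper wins 2–1.
Harrow vs Avon: Harrow wins 2–1.
Jasper vs Avon: Avon wins 2–1.
No candidate beats all others: Harrow beats Avon beats Jasper beats Harrow, a majority cycle.

No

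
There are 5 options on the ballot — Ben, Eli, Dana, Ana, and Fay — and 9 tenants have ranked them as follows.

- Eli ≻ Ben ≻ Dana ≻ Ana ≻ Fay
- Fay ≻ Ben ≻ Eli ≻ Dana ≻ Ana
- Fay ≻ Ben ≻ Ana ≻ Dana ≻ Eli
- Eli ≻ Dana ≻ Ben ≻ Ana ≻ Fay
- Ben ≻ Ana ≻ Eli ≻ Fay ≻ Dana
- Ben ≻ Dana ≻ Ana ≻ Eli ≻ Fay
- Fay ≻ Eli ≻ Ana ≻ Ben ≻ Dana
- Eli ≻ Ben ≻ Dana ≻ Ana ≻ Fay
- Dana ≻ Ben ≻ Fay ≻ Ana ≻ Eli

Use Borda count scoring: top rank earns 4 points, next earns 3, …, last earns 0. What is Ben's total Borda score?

26

Borda scores:
  Ben: 3 + 3 + 3 + 2 + 4 + 4 + 1 + 3 + 3 = 26
  Eli: 4 + 2 + 0 + 4 + 2 + 1 + 3 + 4 + 0 = 20
  Dana: 2 + 1 + 1 + 3 + 0 + 3 + 0 + 2 + 4 = 16
  Ana: 1 + 0 + 2 + 1 + 3 + 2 + 2 + 1 + 1 = 13
  Fay: 0 + 4 + 4 + 0 + 1 + 0 + 4 + 0 + 2 = 15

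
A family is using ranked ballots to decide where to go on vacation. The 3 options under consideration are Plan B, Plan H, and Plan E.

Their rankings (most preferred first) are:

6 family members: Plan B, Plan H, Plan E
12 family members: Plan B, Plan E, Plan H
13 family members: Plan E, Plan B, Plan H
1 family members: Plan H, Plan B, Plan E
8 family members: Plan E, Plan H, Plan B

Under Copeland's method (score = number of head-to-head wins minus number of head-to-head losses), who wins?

Plan E

Pairwise results:
  Plan B vs Plan H: Plan B wins 31–9.
  Plan B vs Plan E: Plan E wins 21–19.
  Plan H vs Plan E: Plan E wins 33–7.
Copeland scores (wins − losses):
  Plan B: 1 − 1 = 0
  Plan H: 0 − 2 = -2
  Plan E: 2 − 0 = 2
Plan E has the best Copeland score.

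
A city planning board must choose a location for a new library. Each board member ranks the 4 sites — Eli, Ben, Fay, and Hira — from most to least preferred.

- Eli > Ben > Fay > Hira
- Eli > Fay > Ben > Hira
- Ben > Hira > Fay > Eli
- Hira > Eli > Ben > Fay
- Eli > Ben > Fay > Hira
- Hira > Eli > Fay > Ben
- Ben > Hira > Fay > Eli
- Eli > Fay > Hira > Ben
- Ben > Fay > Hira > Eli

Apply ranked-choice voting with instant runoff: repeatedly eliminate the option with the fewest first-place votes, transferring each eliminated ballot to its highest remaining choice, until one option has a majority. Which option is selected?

Eli

Round 1: Eli 4, Ben 3, Hira 2, Fay 0. Fay has the fewest and is eliminated.
Round 2: Eli 4, Ben 3, Hira 2. Hira has the fewest and is eliminated.
Round 3: Eli 6, Ben 3. Eli has a majority.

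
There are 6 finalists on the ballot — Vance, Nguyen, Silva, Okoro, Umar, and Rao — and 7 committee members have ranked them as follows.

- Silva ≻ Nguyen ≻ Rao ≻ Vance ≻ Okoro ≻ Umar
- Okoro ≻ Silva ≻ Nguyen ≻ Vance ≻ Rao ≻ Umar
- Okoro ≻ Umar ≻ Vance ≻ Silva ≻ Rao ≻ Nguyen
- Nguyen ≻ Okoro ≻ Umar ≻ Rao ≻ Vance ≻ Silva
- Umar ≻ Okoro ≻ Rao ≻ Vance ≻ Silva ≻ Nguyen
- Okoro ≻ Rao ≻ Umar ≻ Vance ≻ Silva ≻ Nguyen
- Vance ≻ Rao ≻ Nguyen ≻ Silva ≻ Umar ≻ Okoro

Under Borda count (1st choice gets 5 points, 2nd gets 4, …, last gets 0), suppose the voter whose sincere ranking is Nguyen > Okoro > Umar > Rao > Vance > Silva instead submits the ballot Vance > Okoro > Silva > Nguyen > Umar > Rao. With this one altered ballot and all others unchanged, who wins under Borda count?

Okoro

Borda totals with the altered ballot: Vance 21, Nguyen 12, Silva 18, Okoro 24, Umar 14, Rao 16.
The winner is unchanged: still Okoro.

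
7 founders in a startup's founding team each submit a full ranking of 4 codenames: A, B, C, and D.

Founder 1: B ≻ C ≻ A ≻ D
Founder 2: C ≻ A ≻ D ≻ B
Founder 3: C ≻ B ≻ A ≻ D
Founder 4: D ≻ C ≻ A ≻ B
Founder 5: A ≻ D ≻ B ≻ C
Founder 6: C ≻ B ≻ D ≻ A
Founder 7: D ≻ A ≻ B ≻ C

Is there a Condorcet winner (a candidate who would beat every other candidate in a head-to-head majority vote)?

Head-to-head results (7 voters total):
A vs B: A wins 4–3.
A vs C: C wins 5–2.
A vs D: A wins 4–3.
B vs C: C wins 4–3.
B vs D: D wins 4–3.
C vs D: C wins 4–3.
C beats each rival — A (5–2), B (4–3), D (4–3) — so C is the Condorcet winner.

Yes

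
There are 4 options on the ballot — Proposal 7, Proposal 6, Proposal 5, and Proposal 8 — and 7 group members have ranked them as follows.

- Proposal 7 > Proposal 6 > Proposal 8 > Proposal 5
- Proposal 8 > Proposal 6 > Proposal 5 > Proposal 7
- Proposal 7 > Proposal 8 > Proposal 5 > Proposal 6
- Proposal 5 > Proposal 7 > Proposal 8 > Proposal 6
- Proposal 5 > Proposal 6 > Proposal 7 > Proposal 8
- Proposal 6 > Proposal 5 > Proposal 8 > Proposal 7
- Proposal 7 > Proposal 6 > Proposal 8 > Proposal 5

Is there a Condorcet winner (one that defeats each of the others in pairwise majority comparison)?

Head-to-head results (7 voters total):
Proposal 7 vs Proposal 6: Proposal 7 wins 4–3.
Proposal 7 vs Proposal 5: Proposal 5 wins 4–3.
Proposal 7 vs Proposal 8: Proposal 7 wins 5–2.
Proposal 6 vs Proposal 5: Proposal 6 wins 4–3.
Proposal 6 vs Proposal 8: Proposal 6 wins 4–3.
Proposal 5 vs Proposal 8: Proposal 8 wins 4–3.
No candidate beats all others: Proposal 7 beats Proposal 6 beats Proposal 5 beats Proposal 7, a majority cycle.

No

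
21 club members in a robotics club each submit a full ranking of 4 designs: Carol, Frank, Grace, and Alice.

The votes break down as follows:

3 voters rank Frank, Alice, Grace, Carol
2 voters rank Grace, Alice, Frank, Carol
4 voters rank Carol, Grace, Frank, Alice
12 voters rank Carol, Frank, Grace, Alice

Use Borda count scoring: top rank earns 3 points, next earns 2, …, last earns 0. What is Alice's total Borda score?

10

Borda scores:
  Carol: 3·0 + 2·0 + 4·3 + 12·3 = 48
  Frank: 3·3 + 2·1 + 4·1 + 12·2 = 39
  Grace: 3·1 + 2·3 + 4·2 + 12·1 = 29
  Alice: 3·2 + 2·2 + 4·0 + 12·0 = 10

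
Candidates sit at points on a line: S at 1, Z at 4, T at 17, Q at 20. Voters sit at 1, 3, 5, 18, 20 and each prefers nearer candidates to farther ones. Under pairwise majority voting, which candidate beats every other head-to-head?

With single-peaked preferences on a line, the Condorcet winner is the candidate closest to the median voter.
The median voter (position 5) is closest to Z at 4.
Check: Z vs S — voters closer to Z: 4 of 5.

Z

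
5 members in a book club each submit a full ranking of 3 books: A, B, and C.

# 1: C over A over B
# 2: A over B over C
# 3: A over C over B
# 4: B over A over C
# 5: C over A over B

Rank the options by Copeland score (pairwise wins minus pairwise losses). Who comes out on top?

Pairwise results:
  A vs B: A wins 4–1.
  A vs C: A wins 3–2.
  B vs C: C wins 3–2.
Copeland scores (wins − losses):
  A: 2 − 0 = 2
  B: 0 − 2 = -2
  C: 1 − 1 = 0
A has the best Copeland score.

A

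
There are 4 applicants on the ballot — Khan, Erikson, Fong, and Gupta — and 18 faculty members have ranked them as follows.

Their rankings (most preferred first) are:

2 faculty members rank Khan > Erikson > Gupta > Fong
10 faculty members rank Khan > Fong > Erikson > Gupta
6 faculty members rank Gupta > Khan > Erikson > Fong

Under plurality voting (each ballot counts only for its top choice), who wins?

Khan

First-place vote totals:
  Khan: 12
  Erikson: 0
  Fong: 0
  Gupta: 6
Khan has the most first-place votes.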